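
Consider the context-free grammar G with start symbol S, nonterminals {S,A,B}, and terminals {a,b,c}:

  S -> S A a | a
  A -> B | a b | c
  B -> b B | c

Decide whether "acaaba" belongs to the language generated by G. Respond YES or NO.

Convert to CNF:
  S -> S X2 | a
  A -> T0 T1 | T1 B | c
  B -> T1 B | c
  T0 -> a
  T1 -> b
  X2 -> A T0

CYK table (by increasing span):
  [0..0]={S,T0}  "a"  orig:{S}
  [1..1]={A,B}  "c"
  [2..2]={S,T0}  "a"  orig:{S}
  [3..3]={S,T0}  "a"  orig:{S}
  [4..4]={T1}  "b"  orig:{}
  [5..5]={S,T0}  "a"  orig:{S}
  [0..1]=∅  "ac"
  [1..2]={X2}  "ca"  orig:{}
  [2..3]=∅  "aa"
  [3..4]={A}  "ab"
  [4..5]=∅  "ba"
  [0..2]={S}  "aca"
  [1..3]=∅  "caa"
  [2..4]=∅  "aab"
  [3..5]={X2}  "aba"  orig:{}
  [0..3]=∅  "acaa"
  [1..4]=∅  "caab"
  [2..5]={S}  "aaba"
  [0..4]=∅  "acaab"
  [1..5]=∅  "caaba"
  [0..5]={S}  "acaaba"

S ∈ T[0,5] ⇒ YES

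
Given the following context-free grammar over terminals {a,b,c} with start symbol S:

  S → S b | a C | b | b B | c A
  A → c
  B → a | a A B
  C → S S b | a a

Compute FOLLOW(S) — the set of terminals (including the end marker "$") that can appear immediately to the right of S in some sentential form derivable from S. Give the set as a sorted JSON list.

FIRST iteration:
round 1:
  A via A→c: +{c}
  B via B→a: +{a}
  C via C→a a: +{a}
  S via S→a C: +{a}
  S via S→b: +{b}
  S via S→c A: +{c}
  FIRST[S]={a,b,c}  FIRST[A]={c}  FIRST[B]={a}  FIRST[C]={a}
round 2:
  C via C→S S b: +{b,c}
  FIRST[S]={a,b,c}  FIRST[A]={c}  FIRST[B]={a}  FIRST[C]={a,b,c}
round 3: — fixpoint
  FIRST[S]={a,b,c}  FIRST[A]={c}  FIRST[B]={a}  FIRST[C]={a,b,c}

Compute FOLLOW by fixpoint:
seed FOLLOW(S) with $
iter 1:
  B→a A B: FOLLOW(A) ⊇ FIRST(B) = {a}; new: +{a}
  C→S S b: FOLLOW(S) ⊇ FIRST(S) = {a,b,c}; new: +{a,b,c}
  S→a C: FOLLOW(C) ⊇ FOLLOW(S) ⊇ {$,a,b,c}; new: +{$,a,b,c}
  S→b B: FOLLOW(B) ⊇ FOLLOW(S) ⊇ {$,a,b,c}; new: +{$,a,b,c}
  S→c A: FOLLOW(A) ⊇ FOLLOW(S) ⊇ {$,a,b,c}; new: +{$,b,c}
  FOLLOW[S]={$,a,b,c}  FOLLOW[A]={$,a,b,c}  FOLLOW[B]={$,a,b,c}  FOLLOW[C]={$,a,b,c}
iter 2: done
  FOLLOW[S]={$,a,b,c}  FOLLOW[A]={$,a,b,c}  FOLLOW[B]={$,a,b,c}  FOLLOW[C]={$,a,b,c}

FOLLOW(S) = ["$", "a", "b", "c"]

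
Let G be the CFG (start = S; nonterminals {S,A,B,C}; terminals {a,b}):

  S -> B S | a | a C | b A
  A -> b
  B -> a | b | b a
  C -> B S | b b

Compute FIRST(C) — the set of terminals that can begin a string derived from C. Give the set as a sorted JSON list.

FIRST sets, iterate to fixpoint:
pass 1:
  A via A→b: +{b}
  B via B→a: +{a}
  B via B→b: +{b}
  C via C→B S: +{a,b}
  S via S→B S: +{a,b}
  FIRST[S]={a,b}  FIRST[A]={b}  FIRST[B]={a,b}  FIRST[C]={a,b}
pass 2: (stable)
  FIRST[S]={a,b}  FIRST[A]={b}  FIRST[B]={a,b}  FIRST[C]={a,b}

FIRST(C) = ["a", "b"]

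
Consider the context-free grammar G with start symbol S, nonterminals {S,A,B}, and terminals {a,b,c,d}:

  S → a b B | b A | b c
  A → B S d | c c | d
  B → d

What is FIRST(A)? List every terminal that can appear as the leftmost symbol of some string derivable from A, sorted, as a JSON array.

Compute FIRST by fixpoint:
iter 1:
  A via A→c c: +{c}
  A via A→d: +{d}
  B via B→d: +{d}
  S via S→a b B: +{a}
  S via S→b A: +{b}
  S: {a,b}  A: {c,d}  B: {d}
iter 2: done
  S: {a,b}  A: {c,d}  B: {d}

FIRST(A) = ["c", "d"]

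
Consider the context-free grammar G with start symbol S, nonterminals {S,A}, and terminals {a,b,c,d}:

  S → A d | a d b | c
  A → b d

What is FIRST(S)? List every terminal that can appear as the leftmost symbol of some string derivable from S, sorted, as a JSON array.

FIRST iteration:
round 1:
  A via A→b d: +{b}
  S via S→A d: +{b}
  S via S→a d b: +{a}
  S via S→c: +{c}
  FIRST[S]={a,b,c}  FIRST[A]={b}
round 2: done
  FIRST[S]={a,b,c}  FIRST[A]={b}

FIRST(S) = ["a", "b", "c"]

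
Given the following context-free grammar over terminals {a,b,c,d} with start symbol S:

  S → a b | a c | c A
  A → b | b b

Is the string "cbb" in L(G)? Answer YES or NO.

Convert to CNF:
  S -> T1 T0 | T1 T2 | T2 A
  A -> T0 T0 | b
  T0 -> b
  T1 -> a
  T2 -> c

Fill CYK table bottom-up:
  T[0,0] 'c' = {T2}  orig:{}
  T[1,1] 'b' = {A,T0}  orig:{A}
  T[2,2] 'b' = {A,T0}  orig:{A}
  T[0,1] 'cb' = {S}
  T[1,2] 'bb' = {A}
  T[0,2] 'cbb' = {S}

S ∈ T[0,2] ⇒ YES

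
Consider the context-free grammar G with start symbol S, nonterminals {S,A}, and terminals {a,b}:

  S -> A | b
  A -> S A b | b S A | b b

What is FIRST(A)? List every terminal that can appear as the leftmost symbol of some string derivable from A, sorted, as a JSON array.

FIRST iteration:
pass 1:
  A via A→b S A: +{b}
  S via S→A: +{b}
  FIRST(S)={b}  FIRST(A)={b}
pass 2: (no change)
  FIRST(S)={b}  FIRST(A)={b}

FIRST(A) = ["b"]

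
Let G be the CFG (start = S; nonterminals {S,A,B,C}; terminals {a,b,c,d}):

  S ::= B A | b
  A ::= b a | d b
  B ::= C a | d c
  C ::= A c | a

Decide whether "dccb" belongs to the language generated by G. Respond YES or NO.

CNF form of G:
  S -> B A | b
  A -> T0 T1 | T2 T0
  B -> C T1 | T2 T3
  C -> A T3 | a
  T0 -> b
  T1 -> a
  T2 -> d
  T3 -> c

CYK table (by increasing span):
  [0..0]={T2}  "d"  orig:{}
  [1..1]={T3}  "c"  orig:{}
  [2..2]={T3}  "c"  orig:{}
  [3..3]={S,T0}  "b"  orig:{S}
  [0..1]={B}  "dc"
  [1..2]=∅  "cc"
  [2..3]=∅  "cb"
  [0..2]=∅  "dcc"
  [1..3]=∅  "ccb"
  [0..3]=∅  "dccb"

S ∉ T[0,3] ⇒ NO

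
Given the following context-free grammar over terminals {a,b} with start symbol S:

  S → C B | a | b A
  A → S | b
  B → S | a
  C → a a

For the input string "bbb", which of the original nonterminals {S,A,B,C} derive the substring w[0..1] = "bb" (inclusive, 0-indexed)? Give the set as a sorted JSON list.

Convert to CNF:
  S -> C B | T0 A | a
  A -> C B | T0 A | a | b
  B -> C B | T0 A | a
  C -> T1 T1
  T0 -> b
  T1 -> a

CYK fill (cells [i..j] with 0 ≤ i ≤ j ≤ 1 only):
  T[0,0] 'b' = {A,T0}  orig:{A}
  T[1,1] 'b' = {A,T0}  orig:{A}
  T[0,1] 'bb' = {A,B,S}

Original NTs in T[0,1] deriving "bb": ["A", "B", "S"]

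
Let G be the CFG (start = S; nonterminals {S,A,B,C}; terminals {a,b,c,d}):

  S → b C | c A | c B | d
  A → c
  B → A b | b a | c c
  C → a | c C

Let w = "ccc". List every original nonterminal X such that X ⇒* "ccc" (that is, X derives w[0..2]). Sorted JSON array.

Convert to CNF:
  S -> T0 C | T2 A | T2 B | d
  A -> c
  B -> A T0 | T0 T1 | T2 T2
  C -> T2 C | a
  T0 -> b
  T1 -> a
  T2 -> c

Fill CYK table bottom-up, restricted to cells inside w[0..2]:
  cell(0,0) c: {A,T2}  orig:{A}
  cell(1,1) c: {A,T2}  orig:{A}
  cell(2,2) c: {A,T2}  orig:{A}
  cell(0,1) cc: {B,S}
  cell(1,2) cc: {B,S}
  cell(0,2) ccc: {S}

Original NTs in T[0,2] deriving "ccc": ["S"]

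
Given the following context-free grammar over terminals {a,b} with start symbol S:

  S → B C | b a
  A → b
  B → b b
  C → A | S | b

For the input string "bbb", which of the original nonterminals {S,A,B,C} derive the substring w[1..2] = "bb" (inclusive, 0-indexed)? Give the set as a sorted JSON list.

CNF form of G:
  S -> B C | T0 T1
  A -> b
  B -> T0 T0
  C -> B C | T0 T1 | b
  T0 -> b
  T1 -> a

CYK fill, restricted to cells inside w[1..2]:
  [1..1]={A,C,T0}  "b"  orig:{A,C}
  [2..2]={A,C,T0}  "b"  orig:{A,C}
  [1..2]={B}  "bb"

Original NTs in T[1,2] deriving "bb": ["B"]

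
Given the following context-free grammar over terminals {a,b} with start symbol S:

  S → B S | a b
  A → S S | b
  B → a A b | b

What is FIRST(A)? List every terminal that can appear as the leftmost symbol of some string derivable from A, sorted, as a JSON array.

FIRST iteration:
iter 1:
  A via A→b: +{b}
  B via B→a A b: +{a}
  B via B→b: +{b}
  S via S→B S: +{a,b}
  FIRST[S]={a,b}  FIRST[A]={b}  FIRST[B]={a,b}
iter 2:
  A via A→S S: +{a}
  FIRST[S]={a,b}  FIRST[A]={a,b}  FIRST[B]={a,b}
iter 3: (stable)
  FIRST[S]={a,b}  FIRST[A]={a,b}  FIRST[B]={a,b}

FIRST(A) = ["a", "b"]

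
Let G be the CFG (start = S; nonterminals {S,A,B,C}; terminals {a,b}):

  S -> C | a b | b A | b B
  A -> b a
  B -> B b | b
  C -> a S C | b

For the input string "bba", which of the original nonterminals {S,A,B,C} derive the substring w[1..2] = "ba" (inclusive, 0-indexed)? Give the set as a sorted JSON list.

Convert to CNF:
  S -> T0 A | T0 B | T1 T0 | T1 X3 | b
  A -> T0 T1
  B -> B T0 | b
  C -> T1 X2 | b
  T0 -> b
  T1 -> a
  X2 -> S C
  X3 -> S C

Fill CYK table bottom-up — only the sub-triangle for w[1..2]:
  T[1,1] 'b' = {B,C,S,T0}  orig:{B,C,S}
  T[2,2] 'a' = {T1}  orig:{}
  T[1,2] 'ba' = {A}

Original NTs in T[1,2] deriving "ba": ["A"]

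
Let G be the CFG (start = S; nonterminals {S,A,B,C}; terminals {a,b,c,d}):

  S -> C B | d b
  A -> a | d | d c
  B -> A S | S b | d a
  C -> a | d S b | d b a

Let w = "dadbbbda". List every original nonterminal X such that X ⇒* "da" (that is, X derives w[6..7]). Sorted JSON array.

CNF form of G:
  S -> C B | T0 T2
  A -> T0 T1 | a | d
  B -> A S | S T2 | T0 T3
  C -> T0 X4 | T0 X5 | a
  T0 -> d
  T1 -> c
  T2 -> b
  T3 -> a
  X4 -> S T2
  X5 -> T2 T3

CYK fill, restricted to cells inside w[6..7]:
  [6..6]={A,T0}  "d"  orig:{A}
  [7..7]={A,C,T3}  "a"  orig:{A,C}
  [6..7]={B}  "da"

Original NTs in T[6,7] deriving "da": ["B"]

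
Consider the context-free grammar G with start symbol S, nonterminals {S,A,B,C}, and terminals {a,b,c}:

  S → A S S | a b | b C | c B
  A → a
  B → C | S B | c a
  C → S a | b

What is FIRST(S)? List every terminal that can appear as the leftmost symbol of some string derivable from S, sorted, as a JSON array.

FIRST iteration:
pass 1:
  A via A→a: +{a}
  B via B→c a: +{c}
  C via C→b: +{b}
  S via S→A S S: +{a}
  S via S→b C: +{b}
  S via S→c B: +{c}
  S: {a,b,c}  A: {a}  B: {c}  C: {b}
pass 2:
  B via B→C: +{b}
  B via B→S B: +{a}
  C via C→S a: +{a,c}
  S: {a,b,c}  A: {a}  B: {a,b,c}  C: {a,b,c}
pass 3: — fixpoint
  S: {a,b,c}  A: {a}  B: {a,b,c}  C: {a,b,c}

FIRST(S) = ["a", "b", "c"]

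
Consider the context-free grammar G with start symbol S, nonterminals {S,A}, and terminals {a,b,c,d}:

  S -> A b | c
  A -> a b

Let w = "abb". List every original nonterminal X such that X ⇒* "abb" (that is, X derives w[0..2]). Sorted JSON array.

Convert to CNF:
  S -> A T1 | c
  A -> T0 T1
  T0 -> a
  T1 -> b

CYK table (by increasing span) — only the sub-triangle for w[0..2]:
  [0..0]={T0}  "a"  orig:{}
  [1..1]={T1}  "b"  orig:{}
  [2..2]={T1}  "b"  orig:{}
  [0..1]={A}  "ab"
  [1..2]=∅  "bb"
  [0..2]={S}  "abb"

Original NTs in T[0,2] deriving "abb": ["S"]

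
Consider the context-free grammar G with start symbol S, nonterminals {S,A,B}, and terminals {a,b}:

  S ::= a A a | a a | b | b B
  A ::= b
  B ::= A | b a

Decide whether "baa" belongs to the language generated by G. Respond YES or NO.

Convert to CNF:
  S -> T0 B | T1 T1 | T1 X2 | b
  A -> b
  B -> T0 T1 | b
  T0 -> b
  T1 -> a
  X2 -> A T1

Fill CYK table bottom-up:
  cell(0,0) b: {A,B,S,T0}  orig:{A,B,S}
  cell(1,1) a: {T1}  orig:{}
  cell(2,2) a: {T1}  orig:{}
  cell(0,1) ba: {B,X2}  orig:{B}
  cell(1,2) aa: {S}
  cell(0,2) baa: ∅

S ∉ T[0,2] ⇒ NO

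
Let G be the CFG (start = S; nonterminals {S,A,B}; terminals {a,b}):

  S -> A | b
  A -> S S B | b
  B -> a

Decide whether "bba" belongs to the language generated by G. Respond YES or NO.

CNF form of G:
  S -> S X1 | b
  A -> S X0 | b
  B -> a
  X0 -> S B
  X1 -> S B

Fill CYK table bottom-up:
  cell(0,0) b: {A,S}
  cell(1,1) b: {A,S}
  cell(2,2) a: {B}
  cell(0,1) bb: ∅
  cell(1,2) ba: {X0,X1}  orig:{}
  cell(0,2) bba: {A,S}

S ∈ T[0,2] ⇒ YES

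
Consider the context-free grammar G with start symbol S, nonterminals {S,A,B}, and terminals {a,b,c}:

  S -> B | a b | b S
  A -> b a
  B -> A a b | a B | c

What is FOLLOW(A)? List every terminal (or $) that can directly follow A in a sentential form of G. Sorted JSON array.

FIRST iteration:
iter 1:
  A via A→b a: +{b}
  B via B→A a b: +{b}
  B via B→a B: +{a}
  B via B→c: +{c}
  S via S→B: +{a,b,c}
  S: {a,b,c}  A: {b}  B: {a,b,c}
iter 2: done
  S: {a,b,c}  A: {b}  B: {a,b,c}

Compute FOLLOW by fixpoint:
seed FOLLOW(S) with $
round 1:
  B→A a b: FOLLOW(A) ⊇ FIRST(a) = {a}; new: +{a}
  S→B: FOLLOW(B) ⊇ FOLLOW(S) ⊇ {$}; new: +{$}
  FOLLOW(S)={$}  FOLLOW(A)={a}  FOLLOW(B)={$}
round 2: (no change)
  FOLLOW(S)={$}  FOLLOW(A)={a}  FOLLOW(B)={$}

FOLLOW(A) = ["a"]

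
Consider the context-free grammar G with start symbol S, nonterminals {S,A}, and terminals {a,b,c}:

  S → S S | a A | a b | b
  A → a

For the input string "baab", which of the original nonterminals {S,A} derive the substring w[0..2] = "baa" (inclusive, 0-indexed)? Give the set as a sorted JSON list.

Convert to CNF:
  S -> S S | T0 A | T0 T1 | b
  A -> a
  T0 -> a
  T1 -> b

CYK fill, restricted to cells inside w[0..2]:
  T[0,0] 'b' = {S,T1}  orig:{S}
  T[1,1] 'a' = {A,T0}  orig:{A}
  T[2,2] 'a' = {A,T0}  orig:{A}
  T[0,1] 'ba' = ∅
  T[1,2] 'aa' = {S}
  T[0,2] 'baa' = {S}

Original NTs in T[0,2] deriving "baa": ["S"]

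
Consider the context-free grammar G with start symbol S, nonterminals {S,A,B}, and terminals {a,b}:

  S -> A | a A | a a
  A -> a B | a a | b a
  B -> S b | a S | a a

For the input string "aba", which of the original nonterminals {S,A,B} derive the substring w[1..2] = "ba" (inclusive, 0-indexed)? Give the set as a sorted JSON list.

CNF form of G:
  S -> T0 A | T0 B | T0 T0 | T1 T0
  A -> T0 B | T0 T0 | T1 T0
  B -> S T1 | T0 S | T0 T0
  T0 -> a
  T1 -> b

CYK fill, restricted to cells inside w[1..2]:
  cell(1,1) b: {T1}  orig:{}
  cell(2,2) a: {T0}  orig:{}
  cell(1,2) ba: {A,S}

Original NTs in T[1,2] deriving "ba": ["A", "S"]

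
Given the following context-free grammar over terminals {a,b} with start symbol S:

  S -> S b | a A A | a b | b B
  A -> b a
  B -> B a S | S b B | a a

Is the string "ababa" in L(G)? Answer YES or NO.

CNF form of G:
  S -> S T0 | T0 B | T1 T0 | T1 X4
  A -> T0 T1
  B -> B X2 | S X3 | T1 T1
  T0 -> b
  T1 -> a
  X2 -> T1 S
  X3 -> T0 B
  X4 -> A A

CYK fill:
  [0..0]={T1}  "a"  orig:{}
  [1..1]={T0}  "b"  orig:{}
  [2..2]={T1}  "a"  orig:{}
  [3..3]={T0}  "b"  orig:{}
  [4..4]={T1}  "a"  orig:{}
  [0..1]={S}  "ab"
  [1..2]={A}  "ba"
  [2..3]={S}  "ab"
  [3..4]={A}  "ba"
  [0..2]=∅  "aba"
  [1..3]=∅  "bab"
  [2..4]=∅  "aba"
  [0..3]=∅  "abab"
  [1..4]={X4}  "baba"  orig:{}
  [0..4]={S}  "ababa"

S ∈ T[0,4] ⇒ YES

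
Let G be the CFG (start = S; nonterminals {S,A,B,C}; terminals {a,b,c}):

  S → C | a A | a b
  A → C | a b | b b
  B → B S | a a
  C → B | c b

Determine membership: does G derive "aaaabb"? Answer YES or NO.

CNF form of G:
  S -> B S | T0 A | T0 T0 | T0 T1 | T2 T1
  A -> B S | T0 T0 | T0 T1 | T1 T1 | T2 T1
  B -> B S | T0 T0
  C -> B S | T0 T0 | T2 T1
  T0 -> a
  T1 -> b
  T2 -> c

CYK fill:
  T[0,0] 'a' = {T0}  orig:{}
  T[1,1] 'a' = {T0}  orig:{}
  T[2,2] 'a' = {T0}  orig:{}
  T[3,3] 'a' = {T0}  orig:{}
  T[4,4] 'b' = {T1}  orig:{}
  T[5,5] 'b' = {T1}  orig:{}
  T[0,1] 'aa' = {A,B,C,S}
  T[1,2] 'aa' = {A,B,C,S}
  T[2,3] 'aa' = {A,B,C,S}
  T[3,4] 'ab' = {A,S}
  T[4,5] 'bb' = {A}
  T[0,2] 'aaa' = {S}
  T[1,3] 'aaa' = {S}
  T[2,4] 'aab' = {S}
  T[3,5] 'abb' = {S}
  T[0,3] 'aaaa' = {A,B,C,S}
  T[1,4] 'aaab' = {A,B,C,S}
  T[2,5] 'aabb' = ∅
  T[0,4] 'aaaab' = {A,B,C,S}
  T[1,5] 'aaabb' = {A,B,C,S}
  T[0,5] 'aaaabb' = {S}

S ∈ T[0,5] ⇒ YES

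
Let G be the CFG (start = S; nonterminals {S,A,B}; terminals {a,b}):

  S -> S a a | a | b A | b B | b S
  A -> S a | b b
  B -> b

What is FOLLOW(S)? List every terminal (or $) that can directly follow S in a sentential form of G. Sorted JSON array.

Compute FIRST by fixpoint:
iter 1:
  A via A→b b: +{b}
  B via B→b: +{b}
  S via S→a: +{a}
  S via S→b A: +{b}
  S: {a,b}  A: {b}  B: {b}
iter 2:
  A via A→S a: +{a}
  S: {a,b}  A: {a,b}  B: {b}
iter 3: (no change)
  S: {a,b}  A: {a,b}  B: {b}

FOLLOW iteration:
seed FOLLOW(S) with $
pass 1:
  A→S a: FOLLOW(S) ⊇ FIRST(a) = {a}; new: +{a}
  S→b A: FOLLOW(A) ⊇ FOLLOW(S) ⊇ {$,a}; new: +{$,a}
  S→b B: FOLLOW(B) ⊇ FOLLOW(S) ⊇ {$,a}; new: +{$,a}
  FOLLOW(S)={$,a}  FOLLOW(A)={$,a}  FOLLOW(B)={$,a}
pass 2: — fixpoint
  FOLLOW(S)={$,a}  FOLLOW(A)={$,a}  FOLLOW(B)={$,a}

FOLLOW(S) = ["$", "a"]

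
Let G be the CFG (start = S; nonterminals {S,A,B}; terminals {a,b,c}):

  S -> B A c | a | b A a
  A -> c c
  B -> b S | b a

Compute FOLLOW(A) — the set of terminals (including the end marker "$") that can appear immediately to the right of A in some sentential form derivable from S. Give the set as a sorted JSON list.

FIRST iteration:
iter 1:
  A via A→c c: +{c}
  B via B→b S: +{b}
  S via S→B A c: +{b}
  S via S→a: +{a}
  FIRST[S]={a,b}  FIRST[A]={c}  FIRST[B]={b}
iter 2: (no change)
  FIRST[S]={a,b}  FIRST[A]={c}  FIRST[B]={b}

FOLLOW sets:
FOLLOW(S) := {$}
[1]
  S→B A c: FOLLOW(B) ⊇ FIRST(A) = {c}; new: +{c}
  S→B A c: FOLLOW(A) ⊇ FIRST(c) = {c}; new: +{c}
  S→b A a: FOLLOW(A) ⊇ FIRST(a) = {a}; new: +{a}
  S: {$}  A: {a,c}  B: {c}
[2]
  B→b S: FOLLOW(S) ⊇ FOLLOW(B) ⊇ {c}; new: +{c}
  S: {$,c}  A: {a,c}  B: {c}
[3] done
  S: {$,c}  A: {a,c}  B: {c}

FOLLOW(A) = ["a", "c"]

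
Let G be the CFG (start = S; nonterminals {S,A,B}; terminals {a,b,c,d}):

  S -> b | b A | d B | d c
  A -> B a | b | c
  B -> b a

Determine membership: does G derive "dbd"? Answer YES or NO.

Convert to CNF:
  S -> T1 A | T2 B | T2 T3 | b
  A -> B T0 | b | c
  B -> T1 T0
  T0 -> a
  T1 -> b
  T2 -> d
  T3 -> c

CYK table (by increasing span):
  [0..0]={T2}  "d"  orig:{}
  [1..1]={A,S,T1}  "b"  orig:{A,S}
  [2..2]={T2}  "d"  orig:{}
  [0..1]=∅  "db"
  [1..2]=∅  "bd"
  [0..2]=∅  "dbd"

S ∉ T[0,2] ⇒ NO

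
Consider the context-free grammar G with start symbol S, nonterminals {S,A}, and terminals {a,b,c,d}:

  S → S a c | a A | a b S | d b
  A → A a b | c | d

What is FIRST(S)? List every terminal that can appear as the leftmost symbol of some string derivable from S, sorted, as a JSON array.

FIRST sets, iterate to fixpoint:
[1]
  A via A→c: +{c}
  A via A→d: +{d}
  S via S→a A: +{a}
  S via S→d b: +{d}
  FIRST[S]={a,d}  FIRST[A]={c,d}
[2] (stable)
  FIRST[S]={a,d}  FIRST[A]={c,d}

FIRST(S) = ["a", "d"]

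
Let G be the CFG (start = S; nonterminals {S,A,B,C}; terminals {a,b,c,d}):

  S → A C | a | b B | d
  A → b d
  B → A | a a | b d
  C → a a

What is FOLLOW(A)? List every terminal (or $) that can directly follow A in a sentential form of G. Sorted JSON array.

FIRST sets, iterate to fixpoint:
pass 1:
  A via A→b d: +{b}
  B via B→A: +{b}
  B via B→a a: +{a}
  C via C→a a: +{a}
  S via S→A C: +{b}
  S via S→a: +{a}
  S via S→d: +{d}
  FIRST(S)={a,b,d}  FIRST(A)={b}  FIRST(B)={a,b}  FIRST(C)={a}
pass 2: (no change)
  FIRST(S)={a,b,d}  FIRST(A)={b}  FIRST(B)={a,b}  FIRST(C)={a}

FOLLOW iteration:
initialize: $ ∈ FOLLOW(S)
pass 1:
  S→A C: FOLLOW(A) ⊇ FIRST(C) = {a}; new: +{a}
  S→A C: FOLLOW(C) ⊇ FOLLOW(S) ⊇ {$}; new: +{$}
  S→b B: FOLLOW(B) ⊇ FOLLOW(S) ⊇ {$}; new: +{$}
  S: {$}  A: {a}  B: {$}  C: {$}
pass 2:
  B→A: FOLLOW(A) ⊇ FOLLOW(B) ⊇ {$}; new: +{$}
  S: {$}  A: {$,a}  B: {$}  C: {$}
pass 3: (stable)
  S: {$}  A: {$,a}  B: {$}  C: {$}

FOLLOW(A) = ["$", "a"]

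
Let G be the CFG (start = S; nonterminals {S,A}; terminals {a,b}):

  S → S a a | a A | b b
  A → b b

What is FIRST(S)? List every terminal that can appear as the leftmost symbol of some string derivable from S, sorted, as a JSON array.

FIRST sets, iterate to fixpoint:
pass 1:
  A via A→b b: +{b}
  S via S→a A: +{a}
  S via S→b b: +{b}
  FIRST[S]={a,b}  FIRST[A]={b}
pass 2: done
  FIRST[S]={a,b}  FIRST[A]={b}

FIRST(S) = ["a", "b"]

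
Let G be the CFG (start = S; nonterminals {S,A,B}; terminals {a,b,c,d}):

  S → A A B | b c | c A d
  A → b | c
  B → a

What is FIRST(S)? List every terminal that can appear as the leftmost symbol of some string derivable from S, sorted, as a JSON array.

FIRST sets, iterate to fixpoint:
iter 1:
  A via A→b: +{b}
  A via A→c: +{c}
  B via B→a: +{a}
  S via S→A A B: +{b,c}
  FIRST(S)={b,c}  FIRST(A)={b,c}  FIRST(B)={a}
iter 2: (no change)
  FIRST(S)={b,c}  FIRST(A)={b,c}  FIRST(B)={a}

FIRST(S) = ["b", "c"]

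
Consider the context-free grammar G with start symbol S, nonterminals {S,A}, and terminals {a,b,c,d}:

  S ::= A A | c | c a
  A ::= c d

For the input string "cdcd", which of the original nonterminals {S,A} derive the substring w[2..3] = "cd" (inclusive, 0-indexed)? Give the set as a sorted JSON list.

CNF form of G:
  S -> A A | T0 T2 | c
  A -> T0 T1
  T0 -> c
  T1 -> d
  T2 -> a

CYK fill — only the sub-triangle for w[2..3]:
  [2..2]={S,T0}  "c"  orig:{S}
  [3..3]={T1}  "d"  orig:{}
  [2..3]={A}  "cd"

Original NTs in T[2,3] deriving "cd": ["A"]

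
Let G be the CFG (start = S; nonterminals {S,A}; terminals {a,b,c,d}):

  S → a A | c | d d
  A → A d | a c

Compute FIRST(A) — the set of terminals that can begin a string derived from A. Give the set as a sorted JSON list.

FIRST iteration:
pass 1:
  A via A→a c: +{a}
  S via S→a A: +{a}
  S via S→c: +{c}
  S via S→d d: +{d}
  S: {a,c,d}  A: {a}
pass 2: done
  S: {a,c,d}  A: {a}

FIRST(A) = ["a"]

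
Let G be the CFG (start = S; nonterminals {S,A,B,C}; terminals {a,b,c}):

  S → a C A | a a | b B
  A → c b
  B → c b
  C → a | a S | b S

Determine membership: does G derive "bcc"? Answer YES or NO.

CNF form of G:
  S -> T1 B | T2 T2 | T2 X3
  A -> T0 T1
  B -> T0 T1
  C -> T1 S | T2 S | a
  T0 -> c
  T1 -> b
  T2 -> a
  X3 -> C A

Fill CYK table bottom-up:
  [0..0]={T1}  "b"  orig:{}
  [1..1]={T0}  "c"  orig:{}
  [2..2]={T0}  "c"  orig:{}
  [0..1]=∅  "bc"
  [1..2]=∅  "cc"
  [0..2]=∅  "bcc"

S ∉ T[0,2] ⇒ NO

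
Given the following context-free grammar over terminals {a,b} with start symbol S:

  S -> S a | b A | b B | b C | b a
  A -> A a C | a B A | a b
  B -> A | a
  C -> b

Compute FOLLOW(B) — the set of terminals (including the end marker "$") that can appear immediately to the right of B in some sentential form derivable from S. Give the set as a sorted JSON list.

FIRST iteration:
iter 1:
  A via A→a B A: +{a}
  B via B→A: +{a}
  C via C→b: +{b}
  S via S→b A: +{b}
  FIRST[S]={b}  FIRST[A]={a}  FIRST[B]={a}  FIRST[C]={b}
iter 2: (stable)
  FIRST[S]={b}  FIRST[A]={a}  FIRST[B]={a}  FIRST[C]={b}

FOLLOW sets:
seed FOLLOW(S) with $
iter 1:
  A→A a C: FOLLOW(A) ⊇ FIRST(a) = {a}; new: +{a}
  A→A a C: FOLLOW(C) ⊇ FOLLOW(A) ⊇ {a}; new: +{a}
  A→a B A: FOLLOW(B) ⊇ FIRST(A) = {a}; new: +{a}
  S→S a: FOLLOW(S) ⊇ FIRST(a) = {a}; new: +{a}
  S→b A: FOLLOW(A) ⊇ FOLLOW(S) ⊇ {$,a}; new: +{$}
  S→b B: FOLLOW(B) ⊇ FOLLOW(S) ⊇ {$,a}; new: +{$}
  S→b C: FOLLOW(C) ⊇ FOLLOW(S) ⊇ {$,a}; new: +{$}
  FOLLOW[S]={$,a}  FOLLOW[A]={$,a}  FOLLOW[B]={$,a}  FOLLOW[C]={$,a}
iter 2: (no change)
  FOLLOW[S]={$,a}  FOLLOW[A]={$,a}  FOLLOW[B]={$,a}  FOLLOW[C]={$,a}

FOLLOW(B) = ["$", "a"]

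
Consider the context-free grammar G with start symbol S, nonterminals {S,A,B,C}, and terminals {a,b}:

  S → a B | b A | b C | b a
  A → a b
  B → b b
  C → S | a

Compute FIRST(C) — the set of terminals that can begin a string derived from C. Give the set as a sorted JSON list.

Compute FIRST by fixpoint:
round 1:
  A via A→a b: +{a}
  B via B→b b: +{b}
  C via C→a: +{a}
  S via S→a B: +{a}
  S via S→b A: +{b}
  FIRST(S)={a,b}  FIRST(A)={a}  FIRST(B)={b}  FIRST(C)={a}
round 2:
  C via C→S: +{b}
  FIRST(S)={a,b}  FIRST(A)={a}  FIRST(B)={b}  FIRST(C)={a,b}
round 3: (stable)
  FIRST(S)={a,b}  FIRST(A)={a}  FIRST(B)={b}  FIRST(C)={a,b}

FIRST(C) = ["a", "b"]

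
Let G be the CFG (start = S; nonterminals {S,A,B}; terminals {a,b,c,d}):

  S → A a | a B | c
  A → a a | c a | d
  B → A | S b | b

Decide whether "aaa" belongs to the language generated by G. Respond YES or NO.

Convert to CNF:
  S -> A T0 | T0 B | c
  A -> T0 T0 | T1 T0 | d
  B -> S T2 | T0 T0 | T1 T0 | b | d
  T0 -> a
  T1 -> c
  T2 -> b

Fill CYK table bottom-up:
  T[0,0] 'a' = {T0}  orig:{}
  T[1,1] 'a' = {T0}  orig:{}
  T[2,2] 'a' = {T0}  orig:{}
  T[0,1] 'aa' = {A,B}
  T[1,2] 'aa' = {A,B}
  T[0,2] 'aaa' = {S}

S ∈ T[0,2] ⇒ YES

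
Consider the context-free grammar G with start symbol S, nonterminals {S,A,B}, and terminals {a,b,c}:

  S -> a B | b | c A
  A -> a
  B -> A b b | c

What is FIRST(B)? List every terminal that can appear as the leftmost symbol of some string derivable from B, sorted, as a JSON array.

FIRST iteration:
iter 1:
  A via A→a: +{a}
  B via B→A b b: +{a}
  B via B→c: +{c}
  S via S→a B: +{a}
  S via S→b: +{b}
  S via S→c A: +{c}
  FIRST[S]={a,b,c}  FIRST[A]={a}  FIRST[B]={a,c}
iter 2: (no change)
  FIRST[S]={a,b,c}  FIRST[A]={a}  FIRST[B]={a,c}

FIRST(B) = ["a", "c"]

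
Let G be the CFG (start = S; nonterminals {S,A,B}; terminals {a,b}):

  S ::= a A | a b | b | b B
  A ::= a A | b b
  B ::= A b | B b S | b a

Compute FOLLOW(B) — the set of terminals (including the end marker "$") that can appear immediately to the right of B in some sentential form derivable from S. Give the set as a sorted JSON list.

FIRST sets, iterate to fixpoint:
round 1:
  A via A→a A: +{a}
  A via A→b b: +{b}
  B via B→A b: +{a,b}
  S via S→a A: +{a}
  S via S→b: +{b}
  S: {a,b}  A: {a,b}  B: {a,b}
round 2: (no change)
  S: {a,b}  A: {a,b}  B: {a,b}

Compute FOLLOW by fixpoint:
seed FOLLOW(S) with $
iter 1:
  B→A b: FOLLOW(A) ⊇ FIRST(b) = {b}; new: +{b}
  B→B b S: FOLLOW(B) ⊇ FIRST(b) = {b}; new: +{b}
  B→B b S: FOLLOW(S) ⊇ FOLLOW(B) ⊇ {b}; new: +{b}
  S→a A: FOLLOW(A) ⊇ FOLLOW(S) ⊇ {$,b}; new: +{$}
  S→b B: FOLLOW(B) ⊇ FOLLOW(S) ⊇ {$,b}; new: +{$}
  FOLLOW[S]={$,b}  FOLLOW[A]={$,b}  FOLLOW[B]={$,b}
iter 2: done
  FOLLOW[S]={$,b}  FOLLOW[A]={$,b}  FOLLOW[B]={$,b}

FOLLOW(B) = ["$", "b"]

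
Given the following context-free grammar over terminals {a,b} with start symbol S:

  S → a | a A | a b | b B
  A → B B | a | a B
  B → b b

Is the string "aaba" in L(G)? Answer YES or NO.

Convert to CNF:
  S -> T0 A | T0 T1 | T1 B | a
  A -> B B | T0 B | a
  B -> T1 T1
  T0 -> a
  T1 -> b

Fill CYK table bottom-up:
  [0..0]={A,S,T0}  "a"  orig:{A,S}
  [1..1]={A,S,T0}  "a"  orig:{A,S}
  [2..2]={T1}  "b"  orig:{}
  [3..3]={A,S,T0}  "a"  orig:{A,S}
  [0..1]={S}  "aa"
  [1..2]={S}  "ab"
  [2..3]=∅  "ba"
  [0..2]=∅  "aab"
  [1..3]=∅  "aba"
  [0..3]=∅  "aaba"

S ∉ T[0,3] ⇒ NO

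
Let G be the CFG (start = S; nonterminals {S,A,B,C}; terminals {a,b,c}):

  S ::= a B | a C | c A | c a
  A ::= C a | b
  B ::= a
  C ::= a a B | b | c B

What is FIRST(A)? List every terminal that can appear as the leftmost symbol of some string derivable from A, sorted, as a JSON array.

FIRST iteration:
pass 1:
  A via A→b: +{b}
  B via B→a: +{a}
  C via C→a a B: +{a}
  C via C→b: +{b}
  C via C→c B: +{c}
  S via S→a B: +{a}
  S via S→c A: +{c}
  FIRST[S]={a,c}  FIRST[A]={b}  FIRST[B]={a}  FIRST[C]={a,b,c}
pass 2:
  A via A→C a: +{a,c}
  FIRST[S]={a,c}  FIRST[A]={a,b,c}  FIRST[B]={a}  FIRST[C]={a,b,c}
pass 3: — fixpoint
  FIRST[S]={a,c}  FIRST[A]={a,b,c}  FIRST[B]={a}  FIRST[C]={a,b,c}

FIRST(A) = ["a", "b", "c"]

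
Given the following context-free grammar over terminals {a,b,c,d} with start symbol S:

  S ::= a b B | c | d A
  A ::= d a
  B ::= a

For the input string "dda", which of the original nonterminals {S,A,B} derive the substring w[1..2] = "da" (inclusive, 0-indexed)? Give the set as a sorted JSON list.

CNF form of G:
  S -> T0 A | T1 X3 | c
  A -> T0 T1
  B -> a
  T0 -> d
  T1 -> a
  T2 -> b
  X3 -> T2 B

CYK table (by increasing span) — only the sub-triangle for w[1..2]:
  T[1,1] 'd' = {T0}  orig:{}
  T[2,2] 'a' = {B,T1}  orig:{B}
  T[1,2] 'da' = {A}

Original NTs in T[1,2] deriving "da": ["A"]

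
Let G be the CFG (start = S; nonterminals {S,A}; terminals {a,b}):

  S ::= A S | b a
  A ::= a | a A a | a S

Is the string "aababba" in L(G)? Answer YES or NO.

Convert to CNF:
  S -> A S | T1 T0
  A -> T0 S | T0 X2 | a
  T0 -> a
  T1 -> b
  X2 -> A T0

CYK table (by increasing span):
  T[0,0] 'a' = {A,T0}  orig:{A}
  T[1,1] 'a' = {A,T0}  orig:{A}
  T[2,2] 'b' = {T1}  orig:{}
  T[3,3] 'a' = {A,T0}  orig:{A}
  T[4,4] 'b' = {T1}  orig:{}
  T[5,5] 'b' = {T1}  orig:{}
  T[6,6] 'a' = {A,T0}  orig:{A}
  T[0,1] 'aa' = {X2}  orig:{}
  T[1,2] 'ab' = ∅
  T[2,3] 'ba' = {S}
  T[3,4] 'ab' = ∅
  T[4,5] 'bb' = ∅
  T[5,6] 'ba' = {S}
  T[0,2] 'aab' = ∅
  T[1,3] 'aba' = {A,S}
  T[2,4] 'bab' = ∅
  T[3,5] 'abb' = ∅
  T[4,6] 'bba' = ∅
  T[0,3] 'aaba' = {A,S}
  T[1,4] 'abab' = ∅
  T[2,5] 'babb' = ∅
  T[3,6] 'abba' = ∅
  T[0,4] 'aabab' = ∅
  T[1,5] 'ababb' = ∅
  T[2,6] 'babba' = ∅
  T[0,5] 'aababb' = ∅
  T[1,6] 'ababba' = ∅
  T[0,6] 'aababba' = ∅

S ∉ T[0,6] ⇒ NO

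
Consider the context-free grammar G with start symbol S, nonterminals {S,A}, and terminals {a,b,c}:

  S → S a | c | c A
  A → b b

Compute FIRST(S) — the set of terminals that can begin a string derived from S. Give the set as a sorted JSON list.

FIRST iteration:
[1]
  A via A→b b: +{b}
  S via S→c: +{c}
  S: {c}  A: {b}
[2] — fixpoint
  S: {c}  A: {b}

FIRST(S) = ["c"]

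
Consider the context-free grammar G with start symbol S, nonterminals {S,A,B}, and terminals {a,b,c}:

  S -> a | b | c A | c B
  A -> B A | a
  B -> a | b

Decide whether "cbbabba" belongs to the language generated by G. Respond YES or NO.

Convert to CNF:
  S -> T0 A | T0 B | a | b
  A -> B A | a
  B -> a | b
  T0 -> c

CYK table (by increasing span):
  [0..0]={T0}  "c"  orig:{}
  [1..1]={B,S}  "b"
  [2..2]={B,S}  "b"
  [3..3]={A,B,S}  "a"
  [4..4]={B,S}  "b"
  [5..5]={B,S}  "b"
  [6..6]={A,B,S}  "a"
  [0..1]={S}  "cb"
  [1..2]=∅  "bb"
  [2..3]={A}  "ba"
  [3..4]=∅  "ab"
  [4..5]=∅  "bb"
  [5..6]={A}  "ba"
  [0..2]=∅  "cbb"
  [1..3]={A}  "bba"
  [2..4]=∅  "bab"
  [3..5]=∅  "abb"
  [4..6]={A}  "bba"
  [0..3]={S}  "cbba"
  [1..4]=∅  "bbab"
  [2..5]=∅  "babb"
  [3..6]={A}  "abba"
  [0..4]=∅  "cbbab"
  [1..5]=∅  "bbabb"
  [2..6]={A}  "babba"
  [0..5]=∅  "cbbabb"
  [1..6]={A}  "bbabba"
  [0..6]={S}  "cbbabba"

S ∈ T[0,6] ⇒ YES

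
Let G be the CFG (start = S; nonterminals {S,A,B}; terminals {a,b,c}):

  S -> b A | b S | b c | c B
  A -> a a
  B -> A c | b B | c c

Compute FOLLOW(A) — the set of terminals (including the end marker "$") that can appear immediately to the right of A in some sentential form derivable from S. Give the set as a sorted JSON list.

FIRST iteration:
[1]
  A via A→a a: +{a}
  B via B→A c: +{a}
  B via B→b B: +{b}
  B via B→c c: +{c}
  S via S→b A: +{b}
  S via S→c B: +{c}
  FIRST(S)={b,c}  FIRST(A)={a}  FIRST(B)={a,b,c}
[2] — fixpoint
  FIRST(S)={b,c}  FIRST(A)={a}  FIRST(B)={a,b,c}

Compute FOLLOW by fixpoint:
FOLLOW(S) := {$}
pass 1:
  B→A c: FOLLOW(A) ⊇ FIRST(c) = {c}; new: +{c}
  S→b A: FOLLOW(A) ⊇ FOLLOW(S) ⊇ {$}; new: +{$}
  S→c B: FOLLOW(B) ⊇ FOLLOW(S) ⊇ {$}; new: +{$}
  FOLLOW(S)={$}  FOLLOW(A)={$,c}  FOLLOW(B)={$}
pass 2: (no change)
  FOLLOW(S)={$}  FOLLOW(A)={$,c}  FOLLOW(B)={$}

FOLLOW(A) = ["$", "c"]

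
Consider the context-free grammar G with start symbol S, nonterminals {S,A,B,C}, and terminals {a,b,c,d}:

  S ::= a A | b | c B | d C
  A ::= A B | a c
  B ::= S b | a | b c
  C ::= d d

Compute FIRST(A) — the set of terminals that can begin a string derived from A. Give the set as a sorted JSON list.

Compute FIRST by fixpoint:
iter 1:
  A via A→a c: +{a}
  B via B→a: +{a}
  B via B→b c: +{b}
  C via C→d d: +{d}
  S via S→a A: +{a}
  S via S→b: +{b}
  S via S→c B: +{c}
  S via S→d C: +{d}
  FIRST(S)={a,b,c,d}  FIRST(A)={a}  FIRST(B)={a,b}  FIRST(C)={d}
iter 2:
  B via B→S b: +{c,d}
  FIRST(S)={a,b,c,d}  FIRST(A)={a}  FIRST(B)={a,b,c,d}  FIRST(C)={d}
iter 3: (stable)
  FIRST(S)={a,b,c,d}  FIRST(A)={a}  FIRST(B)={a,b,c,d}  FIRST(C)={d}

FIRST(A) = ["a"]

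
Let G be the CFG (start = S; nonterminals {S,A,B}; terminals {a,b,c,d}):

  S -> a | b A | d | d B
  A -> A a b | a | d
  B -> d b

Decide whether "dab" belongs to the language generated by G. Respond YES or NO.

CNF form of G:
  S -> T1 A | T2 B | a | d
  A -> A X3 | a | d
  B -> T2 T1
  T0 -> a
  T1 -> b
  T2 -> d
  X3 -> T0 T1

CYK table (by increasing span):
  [0..0]={A,S,T2}  "d"  orig:{A,S}
  [1..1]={A,S,T0}  "a"  orig:{A,S}
  [2..2]={T1}  "b"  orig:{}
  [0..1]=∅  "da"
  [1..2]={X3}  "ab"  orig:{}
  [0..2]={A}  "dab"

S ∉ T[0,2] ⇒ NO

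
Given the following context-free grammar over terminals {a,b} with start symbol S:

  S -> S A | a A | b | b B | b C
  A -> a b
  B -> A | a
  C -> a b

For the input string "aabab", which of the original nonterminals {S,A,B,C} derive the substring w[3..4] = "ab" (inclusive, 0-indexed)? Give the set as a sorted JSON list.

Convert to CNF:
  S -> S A | T0 A | T1 B | T1 C | b
  A -> T0 T1
  B -> T0 T1 | a
  C -> T0 T1
  T0 -> a
  T1 -> b

CYK fill (cells [i..j] with 3 ≤ i ≤ j ≤ 4 only):
  T[3,3] 'a' = {B,T0}  orig:{B}
  T[4,4] 'b' = {S,T1}  orig:{S}
  T[3,4] 'ab' = {A,B,C}

Original NTs in T[3,4] deriving "ab": ["A", "B", "C"]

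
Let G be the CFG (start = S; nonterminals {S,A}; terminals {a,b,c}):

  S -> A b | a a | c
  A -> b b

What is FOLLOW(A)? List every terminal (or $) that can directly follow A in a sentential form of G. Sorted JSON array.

FIRST iteration:
round 1:
  A via A→b b: +{b}
  S via S→A b: +{b}
  S via S→a a: +{a}
  S via S→c: +{c}
  S: {a,b,c}  A: {b}
round 2: done
  S: {a,b,c}  A: {b}

FOLLOW sets:
seed FOLLOW(S) with $
pass 1:
  S→A b: FOLLOW(A) ⊇ FIRST(b) = {b}; new: +{b}
  FOLLOW[S]={$}  FOLLOW[A]={b}
pass 2: (stable)
  FOLLOW[S]={$}  FOLLOW[A]={b}

FOLLOW(A) = ["b"]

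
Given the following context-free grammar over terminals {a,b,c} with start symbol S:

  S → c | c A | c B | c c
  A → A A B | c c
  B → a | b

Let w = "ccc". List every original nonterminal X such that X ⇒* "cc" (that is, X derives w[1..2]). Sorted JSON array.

CNF form of G:
  S -> T0 A | T0 B | T0 T0 | c
  A -> A X1 | T0 T0
  B -> a | b
  T0 -> c
  X1 -> A B

CYK fill — only the sub-triangle for w[1..2]:
  [1..1]={S,T0}  "c"  orig:{S}
  [2..2]={S,T0}  "c"  orig:{S}
  [1..2]={A,S}  "cc"

Original NTs in T[1,2] deriving "cc": ["A", "S"]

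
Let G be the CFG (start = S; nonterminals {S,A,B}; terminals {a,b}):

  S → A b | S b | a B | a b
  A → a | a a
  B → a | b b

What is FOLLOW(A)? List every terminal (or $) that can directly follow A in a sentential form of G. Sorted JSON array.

FIRST iteration:
iter 1:
  A via A→a: +{a}
  B via B→a: +{a}
  B via B→b b: +{b}
  S via S→A b: +{a}
  S: {a}  A: {a}  B: {a,b}
iter 2: — fixpoint
  S: {a}  A: {a}  B: {a,b}

Compute FOLLOW by fixpoint:
FOLLOW(S) := {$}
[1]
  S→A b: FOLLOW(A) ⊇ FIRST(b) = {b}; new: +{b}
  S→S b: FOLLOW(S) ⊇ FIRST(b) = {b}; new: +{b}
  S→a B: FOLLOW(B) ⊇ FOLLOW(S) ⊇ {$,b}; new: +{$,b}
  FOLLOW[S]={$,b}  FOLLOW[A]={b}  FOLLOW[B]={$,b}
[2] — fixpoint
  FOLLOW[S]={$,b}  FOLLOW[A]={b}  FOLLOW[B]={$,b}

FOLLOW(A) = ["b"]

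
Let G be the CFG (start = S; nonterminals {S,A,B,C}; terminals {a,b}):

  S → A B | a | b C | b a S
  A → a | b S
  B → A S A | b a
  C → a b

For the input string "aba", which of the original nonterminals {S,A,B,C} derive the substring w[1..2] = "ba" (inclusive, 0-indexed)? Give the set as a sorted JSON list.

CNF form of G:
  S -> A B | T0 C | T0 X3 | a
  A -> T0 S | a
  B -> A X2 | T0 T1
  C -> T1 T0
  T0 -> b
  T1 -> a
  X2 -> S A
  X3 -> T1 S

CYK table (by increasing span), restricted to cells inside w[1..2]:
  T[1,1] 'b' = {T0}  orig:{}
  T[2,2] 'a' = {A,S,T1}  orig:{A,S}
  T[1,2] 'ba' = {A,B}

Original NTs in T[1,2] deriving "ba": ["A", "B"]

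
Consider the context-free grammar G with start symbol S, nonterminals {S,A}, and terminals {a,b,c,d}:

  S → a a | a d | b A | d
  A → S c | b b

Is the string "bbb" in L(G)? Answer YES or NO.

CNF form of G:
  S -> T1 A | T2 T2 | T2 T3 | d
  A -> S T0 | T1 T1
  T0 -> c
  T1 -> b
  T2 -> a
  T3 -> d

CYK table (by increasing span):
  [0..0]={T1}  "b"  orig:{}
  [1..1]={T1}  "b"  orig:{}
  [2..2]={T1}  "b"  orig:{}
  [0..1]={A}  "bb"
  [1..2]={A}  "bb"
  [0..2]={S}  "bbb"

S ∈ T[0,2] ⇒ YES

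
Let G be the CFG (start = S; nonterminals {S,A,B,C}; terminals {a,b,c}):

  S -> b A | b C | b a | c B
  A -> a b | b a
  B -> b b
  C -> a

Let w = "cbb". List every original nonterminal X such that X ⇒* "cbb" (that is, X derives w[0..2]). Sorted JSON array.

CNF form of G:
  S -> T1 A | T1 C | T1 T0 | T2 B
  A -> T0 T1 | T1 T0
  B -> T1 T1
  C -> a
  T0 -> a
  T1 -> b
  T2 -> c

CYK fill (cells [i..j] with 0 ≤ i ≤ j ≤ 2 only):
  T[0,0] 'c' = {T2}  orig:{}
  T[1,1] 'b' = {T1}  orig:{}
  T[2,2] 'b' = {T1}  orig:{}
  T[0,1] 'cb' = ∅
  T[1,2] 'bb' = {B}
  T[0,2] 'cbb' = {S}

Original NTs in T[0,2] deriving "cbb": ["S"]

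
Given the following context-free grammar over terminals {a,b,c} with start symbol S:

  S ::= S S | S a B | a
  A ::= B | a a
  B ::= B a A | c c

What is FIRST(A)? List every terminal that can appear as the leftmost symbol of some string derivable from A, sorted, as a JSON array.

Compute FIRST by fixpoint:
round 1:
  A via A→a a: +{a}
  B via B→c c: +{c}
  S via S→a: +{a}
  FIRST(S)={a}  FIRST(A)={a}  FIRST(B)={c}
round 2:
  A via A→B: +{c}
  FIRST(S)={a}  FIRST(A)={a,c}  FIRST(B)={c}
round 3: (no change)
  FIRST(S)={a}  FIRST(A)={a,c}  FIRST(B)={c}

FIRST(A) = ["a", "c"]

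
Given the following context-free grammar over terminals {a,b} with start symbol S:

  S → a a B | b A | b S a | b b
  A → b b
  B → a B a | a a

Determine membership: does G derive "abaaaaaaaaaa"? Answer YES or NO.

Convert to CNF:
  S -> T0 A | T0 T0 | T0 X4 | T1 X3
  A -> T0 T0
  B -> T1 T1 | T1 X2
  T0 -> b
  T1 -> a
  X2 -> B T1
  X3 -> T1 B
  X4 -> S T1

Fill CYK table bottom-up:
  cell(0,0) a: {T1}  orig:{}
  cell(1,1) b: {T0}  orig:{}
  cell(2,2) a: {T1}  orig:{}
  cell(3,3) a: {T1}  orig:{}
  cell(4,4) a: {T1}  orig:{}
  cell(5,5) a: {T1}  orig:{}
  cell(6,6) a: {T1}  orig:{}
  cell(7,7) a: {T1}  orig:{}
  cell(8,8) a: {T1}  orig:{}
  cell(9,9) a: {T1}  orig:{}
  cell(10,10) a: {T1}  orig:{}
  cell(11,11) a: {T1}  orig:{}
  cell(0,1) ab: ∅
  cell(1,2) ba: ∅
  cell(2,3) aa: {B}
  cell(3,4) aa: {B}
  cell(4,5) aa: {B}
  cell(5,6) aa: {B}
  cell(6,7) aa: {B}
  cell(7,8) aa: {B}
  cell(8,9) aa: {B}
  cell(9,10) aa: {B}
  cell(10,11) aa: {B}
  cell(0,2) aba: ∅
  cell(1,3) baa: ∅
  cell(2,4) aaa: {X2,X3}  orig:{}
  cell(3,5) aaa: {X2,X3}  orig:{}
  cell(4,6) aaa: {X2,X3}  orig:{}
  cell(5,7) aaa: {X2,X3}  orig:{}
  cell(6,8) aaa: {X2,X3}  orig:{}
  cell(7,9) aaa: {X2,X3}  orig:{}
  cell(8,10) aaa: {X2,X3}  orig:{}
  cell(9,11) aaa: {X2,X3}  orig:{}
  cell(0,3) abaa: ∅
  cell(1,4) baaa: ∅
  cell(2,5) aaaa: {B,S}
  cell(3,6) aaaa: {B,S}
  cell(4,7) aaaa: {B,S}
  cell(5,8) aaaa: {B,S}
  cell(6,9) aaaa: {B,S}
  cell(7,10) aaaa: {B,S}
  cell(8,11) aaaa: {B,S}
  cell(0,4) abaaa: ∅
  cell(1,5) baaaa: ∅
  cell(2,6) aaaaa: {X2,X3,X4}  orig:{}
  cell(3,7) aaaaa: {X2,X3,X4}  orig:{}
  cell(4,8) aaaaa: {X2,X3,X4}  orig:{}
  cell(5,9) aaaaa: {X2,X3,X4}  orig:{}
  cell(6,10) aaaaa: {X2,X3,X4}  orig:{}
  cell(7,11) aaaaa: {X2,X3,X4}  orig:{}
  cell(0,5) abaaaa: ∅
  cell(1,6) baaaaa: {S}
  cell(2,7) aaaaaa: {B,S}
  cell(3,8) aaaaaa: {B,S}
  cell(4,9) aaaaaa: {B,S}
  cell(5,10) aaaaaa: {B,S}
  cell(6,11) aaaaaa: {B,S}
  cell(0,6) abaaaaa: ∅
  cell(1,7) baaaaaa: {X4}  orig:{}
  cell(2,8) aaaaaaa: {X2,X3,X4}  orig:{}
  cell(3,9) aaaaaaa: {X2,X3,X4}  orig:{}
  cell(4,10) aaaaaaa: {X2,X3,X4}  orig:{}
  cell(5,11) aaaaaaa: {X2,X3,X4}  orig:{}
  cell(0,7) abaaaaaa: ∅
  cell(1,8) baaaaaaa: {S}
  cell(2,9) aaaaaaaa: {B,S}
  cell(3,10) aaaaaaaa: {B,S}
  cell(4,11) aaaaaaaa: {B,S}
  cell(0,8) abaaaaaaa: ∅
  cell(1,9) baaaaaaaa: {X4}  orig:{}
  cell(2,10) aaaaaaaaa: {X2,X3,X4}  orig:{}
  cell(3,11) aaaaaaaaa: {X2,X3,X4}  orig:{}
  cell(0,9) abaaaaaaaa: ∅
  cell(1,10) baaaaaaaaa: {S}
  cell(2,11) aaaaaaaaaa: {B,S}
  cell(0,10) abaaaaaaaaa: ∅
  cell(1,11) baaaaaaaaaa: {X4}  orig:{}
  cell(0,11) abaaaaaaaaaa: ∅

S ∉ T[0,11] ⇒ NO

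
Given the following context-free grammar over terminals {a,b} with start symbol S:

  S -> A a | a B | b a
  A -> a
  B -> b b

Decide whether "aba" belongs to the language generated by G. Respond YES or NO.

CNF form of G:
  S -> A T1 | T0 T1 | T1 B
  A -> a
  B -> T0 T0
  T0 -> b
  T1 -> a

CYK table (by increasing span):
  T[0,0] 'a' = {A,T1}  orig:{A}
  T[1,1] 'b' = {T0}  orig:{}
  T[2,2] 'a' = {A,T1}  orig:{A}
  T[0,1] 'ab' = ∅
  T[1,2] 'ba' = {S}
  T[0,2] 'aba' = ∅

S ∉ T[0,2] ⇒ NO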